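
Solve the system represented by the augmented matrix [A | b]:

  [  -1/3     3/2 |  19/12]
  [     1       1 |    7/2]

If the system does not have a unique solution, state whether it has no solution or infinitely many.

x_1 = 2, x_2 = 3/2

Row-reduce the augmented matrix:
R1 ← R1 / (-1/3).
R2 ← R2 − 1·R1.
R2 ← R2 / (11/2).
R1 ← R1 + 9/2·R2.
Reading off the reduced rows gives x_1 = 2, x_2 = 3/2.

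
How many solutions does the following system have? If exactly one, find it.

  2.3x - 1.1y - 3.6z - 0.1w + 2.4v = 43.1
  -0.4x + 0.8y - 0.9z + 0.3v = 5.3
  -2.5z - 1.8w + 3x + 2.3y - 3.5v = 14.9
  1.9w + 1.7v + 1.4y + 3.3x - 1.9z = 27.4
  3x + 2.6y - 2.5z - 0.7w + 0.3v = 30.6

Row-reduce the augmented matrix:
R1 ← R1 / (23/10).
R2 ← R2 + 2/5·R1.
R3 ← R3 − 3·R1.
R4 ← R4 − 33/10·R1.
R5 ← R5 − 3·R1.
R2 ← R2 / (14/23).
R1 ← R1 + 11/23·R2.
R3 ← R3 − 859/230·R2.
R4 ← R4 − 137/46·R2.
R5 ← R5 − 464/115·R2.
R3 ← R3 / (16183/1400).
R1 ← R1 + 387/140·R3.
R2 ← R2 + 351/140·R3.
R4 ← R4 − 601/56·R3.
R5 ← R5 − 4309/350·R3.
R4 ← R4 / (289643/80915).
R1 ← R1 + 6973/16183·R4.
R2 ← R2 + 5948/16183·R4.
R3 ← R3 + 2188/16183·R4.
R5 ← R5 − 195857/161830·R4.
R5 ← R5 / (7175721/2896430).
R1 ← R1 + 124699/289643·R5.
R2 ← R2 + 203318/289643·R5.
R3 ← R3 + 221853/289643·R5.
R4 ← R4 − 403697/289643·R5.
Reading off the reduced rows gives x = 4, y = 0, z = -6, w = -3, v = 5.

x = 4, y = 0, z = -6, w = -3, v = 5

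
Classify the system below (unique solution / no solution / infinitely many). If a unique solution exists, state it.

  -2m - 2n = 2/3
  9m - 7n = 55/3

m = 1, n = -4/3

Row-reduce the augmented matrix:
R1 ← R1 / (-2).
R2 ← R2 − 9·R1.
R2 ← R2 / (-16).
R1 ← R1 − 1·R2.
Reading off the reduced rows gives m = 1, n = -4/3.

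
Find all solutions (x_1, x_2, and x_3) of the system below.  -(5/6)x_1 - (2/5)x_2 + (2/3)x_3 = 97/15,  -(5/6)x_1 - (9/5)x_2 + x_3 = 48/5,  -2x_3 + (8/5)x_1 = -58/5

Row-reduce the augmented matrix:
R1 ← R1 / (-5/6).
R2 ← R2 + 5/6·R1.
R3 ← R3 − 8/5·R1.
R2 ← R2 / (-7/5).
R1 ← R1 − 12/25·R2.
R3 ← R3 + 96/125·R2.
R3 ← R3 / (-158/175).
R1 ← R1 + 24/35·R3.
R2 ← R2 + 5/21·R3.
Reading off the reduced rows gives x_1 = -6, x_2 = -2, x_3 = 1.

x_1 = -6, x_2 = -2, x_3 = 1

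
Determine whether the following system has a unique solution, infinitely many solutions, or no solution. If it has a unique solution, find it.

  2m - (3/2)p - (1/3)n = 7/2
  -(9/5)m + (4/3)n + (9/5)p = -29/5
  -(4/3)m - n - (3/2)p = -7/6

m = 2, n = -3, p = 1

Row-reduce the augmented matrix:
R1 ← R1 / (2).
R2 ← R2 + 9/5·R1.
R3 ← R3 + 4/3·R1.
R2 ← R2 / (31/30).
R1 ← R1 + 1/6·R2.
R3 ← R3 + 11/9·R2.
R3 ← R3 / (-61/31).
R1 ← R1 + 21/31·R3.
R2 ← R2 − 27/62·R3.
Reading off the reduced rows gives m = 2, n = -3, p = 1.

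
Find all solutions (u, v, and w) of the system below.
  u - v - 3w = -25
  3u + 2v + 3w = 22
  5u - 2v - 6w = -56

u = -2, v = 5, w = 6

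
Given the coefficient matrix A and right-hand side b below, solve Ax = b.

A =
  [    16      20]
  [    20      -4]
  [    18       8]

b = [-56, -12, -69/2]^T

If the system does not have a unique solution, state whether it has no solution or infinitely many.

no solution

Row-reduce:
R1 ← R1 / (16).
R2 ← R2 − 20·R1.
R3 ← R3 − 18·R1.
R2 ← R2 / (-29).
R1 ← R1 − 5/4·R2.
R3 ← R3 + 29/2·R2.
Row 3 reduces to 0 = -1/2, a contradiction. The system is inconsistent.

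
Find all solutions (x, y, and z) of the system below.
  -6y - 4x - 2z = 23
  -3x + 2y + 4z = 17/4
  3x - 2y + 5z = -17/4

x = -11/4, y = -2, z = 0

Row-reduce the augmented matrix:
R1 ← R1 / (-4).
R2 ← R2 + 3·R1.
R3 ← R3 − 3·R1.
R2 ← R2 / (13/2).
R1 ← R1 − 3/2·R2.
R3 ← R3 + 13/2·R2.
R3 ← R3 / (9).
R1 ← R1 + 10/13·R3.
R2 ← R2 − 11/13·R3.
Reading off the reduced rows gives x = -11/4, y = -2, z = 0.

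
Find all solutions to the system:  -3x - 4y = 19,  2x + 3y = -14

x = -1, y = -4

Row-reduce the augmented matrix:
R1 ← R1 / (-3).
R2 ← R2 − 2·R1.
R2 ← R2 / (1/3).
R1 ← R1 − 4/3·R2.
Reading off the reduced rows gives x = -1, y = -4.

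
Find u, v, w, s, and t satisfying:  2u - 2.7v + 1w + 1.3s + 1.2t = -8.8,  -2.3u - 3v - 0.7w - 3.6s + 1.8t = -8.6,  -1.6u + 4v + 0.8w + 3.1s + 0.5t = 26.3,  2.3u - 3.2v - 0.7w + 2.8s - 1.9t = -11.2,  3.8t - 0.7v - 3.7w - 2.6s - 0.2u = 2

Row-reduce the augmented matrix:
R1 ← R1 / (2).
R2 ← R2 + 23/10·R1.
R3 ← R3 + 8/5·R1.
R4 ← R4 − 23/10·R1.
R5 ← R5 + 1/5·R1.
R2 ← R2 / (-1221/200).
R1 ← R1 + 27/20·R2.
R3 ← R3 − 46/25·R2.
R4 ← R4 + 19/200·R2.
R5 ← R5 + 97/100·R2.
R3 ← R3 / (3532/2035).
R1 ← R1 − 163/407·R3.
R2 ← R2 + 30/407·R3.
R4 ← R4 + 3779/2035·R3.
R5 ← R5 + 14943/4070·R3.
R4 ← R4 / (35945/7064).
R1 ← R1 − 6497/21192·R4.
R2 ← R2 − 5231/10596·R4.
R3 ← R3 − 42803/21192·R4.
R5 ← R5 − 1118947/211920·R4.
R5 ← R5 / (6686117/718900).
R1 ← R1 + 44323/71890·R5.
R2 ← R2 + 12444/35945·R5.
R3 ← R3 − 121343/71890·R5.
R4 ← R4 + 5241/35945·R5.
Reading off the reduced rows gives u = -3, v = 3, w = -1, s = 3, t = 2.

u = -3, v = 3, w = -1, s = 3, t = 2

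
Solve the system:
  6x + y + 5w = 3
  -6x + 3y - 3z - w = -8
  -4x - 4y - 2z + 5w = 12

Row-reduce:
R1 ← R1 / (6).
R2 ← R2 + 6·R1.
R3 ← R3 + 4·R1.
R2 ← R2 / (4).
R1 ← R1 − 1/6·R2.
R3 ← R3 + 10/3·R2.
R3 ← R3 / (-9/2).
R1 ← R1 − 1/8·R3.
R2 ← R2 + 3/4·R3.
Rank is 3 with 4 unknowns, leaving w free.

infinitely many solutions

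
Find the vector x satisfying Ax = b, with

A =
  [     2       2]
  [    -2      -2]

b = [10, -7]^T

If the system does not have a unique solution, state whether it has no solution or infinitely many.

Row-reduce:
R1 ← R1 / (2).
R2 ← R2 + 2·R1.
Row 2 reduces to 0 = 3, a contradiction. The system is inconsistent.

no solution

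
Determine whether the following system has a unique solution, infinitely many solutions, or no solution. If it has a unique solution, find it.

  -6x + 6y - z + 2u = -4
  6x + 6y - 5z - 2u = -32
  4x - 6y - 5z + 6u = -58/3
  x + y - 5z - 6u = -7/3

x = -7/3, y = -2, z = 2, u = -2

Row-reduce the augmented matrix:
R1 ← R1 / (-6).
R2 ← R2 − 6·R1.
R3 ← R3 − 4·R1.
R4 ← R4 − 1·R1.
R2 ← R2 / (12).
R1 ← R1 + 1·R2.
R3 ← R3 + 2·R2.
R4 ← R4 − 2·R2.
R3 ← R3 / (-20/3).
R1 ← R1 + 1/3·R3.
R2 ← R2 + 1/2·R3.
R4 ← R4 + 25/6·R3.
R4 ← R4 / (-41/4).
R1 ← R1 + 7/10·R4.
R2 ← R2 + 11/20·R4.
R3 ← R3 + 11/10·R4.
Reading off the reduced rows gives x = -7/3, y = -2, z = 2, u = -2.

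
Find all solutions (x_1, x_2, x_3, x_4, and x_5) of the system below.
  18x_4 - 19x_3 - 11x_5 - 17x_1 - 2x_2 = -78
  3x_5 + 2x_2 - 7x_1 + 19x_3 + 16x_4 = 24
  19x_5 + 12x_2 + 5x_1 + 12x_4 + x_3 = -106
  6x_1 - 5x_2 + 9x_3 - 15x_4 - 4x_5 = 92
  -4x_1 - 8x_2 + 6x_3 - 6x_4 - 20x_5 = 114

infinitely many solutions

Row-reduce:
R1 ← R1 / (-17).
R2 ← R2 + 7·R1.
R3 ← R3 − 5·R1.
R4 ← R4 − 6·R1.
R5 ← R5 + 4·R1.
R2 ← R2 / (48/17).
R1 ← R1 − 2/17·R2.
R3 ← R3 − 194/17·R2.
R4 ← R4 + 97/17·R2.
R5 ← R5 + 128/17·R2.
R3 ← R3 / (-113).
R2 ← R2 − 19/2·R3.
R4 ← R4 − 113/2·R3.
R5 ← R5 − 82·R3.
Swap R4 and R5.
R4 ← R4 / (19/678).
R1 ← R1 + 17/12·R4.
R2 ← R2 − 713/452·R4.
R3 ← R3 − 209/1356·R4.
Rank is 4 with 5 unknowns, leaving x_5 free.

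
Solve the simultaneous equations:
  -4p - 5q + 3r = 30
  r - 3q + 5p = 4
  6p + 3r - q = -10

p = -2, q = -5, r = -1

Row-reduce the augmented matrix:
R1 ← R1 / (-4).
R2 ← R2 − 5·R1.
R3 ← R3 − 6·R1.
R2 ← R2 / (-37/4).
R1 ← R1 − 5/4·R2.
R3 ← R3 + 17/2·R2.
R3 ← R3 / (116/37).
R1 ← R1 + 4/37·R3.
R2 ← R2 + 19/37·R3.
Reading off the reduced rows gives p = -2, q = -5, r = -1.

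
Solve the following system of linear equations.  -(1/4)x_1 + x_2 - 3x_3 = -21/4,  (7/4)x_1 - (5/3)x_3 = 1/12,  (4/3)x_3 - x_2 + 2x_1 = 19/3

Row-reduce:
R1 ← R1 / (-1/4).
R2 ← R2 − 7/4·R1.
R3 ← R3 − 2·R1.
R2 ← R2 / (7).
R1 ← R1 + 4·R2.
R3 ← R3 − 7·R2.
Row 3 reduces to 0 = 1, a contradiction. The system is inconsistent.

no solution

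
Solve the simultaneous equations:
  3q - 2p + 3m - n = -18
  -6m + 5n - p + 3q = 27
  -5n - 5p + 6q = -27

infinitely many solutions

Row-reduce:
R1 ← R1 / (3).
R2 ← R2 + 6·R1.
R2 ← R2 / (3).
R1 ← R1 + 1/3·R2.
R3 ← R3 + 5·R2.
R3 ← R3 / (-40/3).
R1 ← R1 + 11/9·R3.
R2 ← R2 + 5/3·R3.
Rank is 3 with 4 unknowns, leaving q free.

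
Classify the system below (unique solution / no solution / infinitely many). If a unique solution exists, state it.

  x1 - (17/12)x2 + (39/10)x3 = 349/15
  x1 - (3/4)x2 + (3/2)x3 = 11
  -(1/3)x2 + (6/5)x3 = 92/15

infinitely many solutions

Row-reduce:
R2 ← R2 − 1·R1.
R2 ← R2 / (2/3).
R1 ← R1 + 17/12·R2.
R3 ← R3 + 1/3·R2.
Rank is 2 with 3 unknowns, leaving x3 free.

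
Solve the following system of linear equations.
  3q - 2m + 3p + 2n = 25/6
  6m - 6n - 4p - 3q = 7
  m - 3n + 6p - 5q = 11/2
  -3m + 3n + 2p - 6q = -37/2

m = 3/2, n = -5/3, p = 3/2, q = 2

Row-reduce the augmented matrix:
R1 ← R1 / (-2).
R2 ← R2 − 6·R1.
R3 ← R3 − 1·R1.
R4 ← R4 + 3·R1.
Swap R2 and R3.
R2 ← R2 / (-2).
R1 ← R1 + 1·R2.
R3 ← R3 / (5).
R1 ← R1 + 21/4·R3.
R2 ← R2 + 15/4·R3.
R4 ← R4 + 5/2·R3.
R4 ← R4 / (-15/2).
R1 ← R1 − 131/20·R4.
R2 ← R2 − 25/4·R4.
R3 ← R3 − 6/5·R4.
Reading off the reduced rows gives m = 3/2, n = -5/3, p = 3/2, q = 2.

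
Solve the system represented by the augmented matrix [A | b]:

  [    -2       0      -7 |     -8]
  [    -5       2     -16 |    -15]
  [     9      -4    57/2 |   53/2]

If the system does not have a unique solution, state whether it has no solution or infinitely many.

Row-reduce:
R1 ← R1 / (-2).
R2 ← R2 + 5·R1.
R3 ← R3 − 9·R1.
R2 ← R2 / (2).
R3 ← R3 + 4·R2.
Row 3 reduces to 0 = 1/2, a contradiction. The system is inconsistent.

no solution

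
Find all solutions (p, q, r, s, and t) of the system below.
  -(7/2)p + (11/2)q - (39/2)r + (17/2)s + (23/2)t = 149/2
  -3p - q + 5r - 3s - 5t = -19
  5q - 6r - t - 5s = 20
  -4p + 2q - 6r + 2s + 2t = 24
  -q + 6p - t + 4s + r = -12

no solution

Row-reduce:
R1 ← R1 / (-7/2).
R2 ← R2 + 3·R1.
R4 ← R4 + 4·R1.
R5 ← R5 − 6·R1.
R2 ← R2 / (-40/7).
R1 ← R1 + 11/7·R2.
R3 ← R3 − 5·R2.
R4 ← R4 + 30/7·R2.
R5 ← R5 − 59/7·R2.
R3 ← R3 / (13).
R1 ← R1 + 2/5·R3.
R2 ← R2 + 19/5·R3.
R5 ← R5 + 2/5·R3.
Swap R4 and R5.
R4 ← R4 / (193/65).
R1 ← R1 + 2/65·R4.
R2 ← R2 + 149/65·R4.
R3 ← R3 + 14/13·R4.
Row 5 reduces to 0 = 1, a contradiction. The system is inconsistent.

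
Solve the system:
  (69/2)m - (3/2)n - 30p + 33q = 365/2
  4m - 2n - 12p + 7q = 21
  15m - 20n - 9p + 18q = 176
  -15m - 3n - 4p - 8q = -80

Row-reduce:
R1 ← R1 / (69/2).
R2 ← R2 − 4·R1.
R3 ← R3 − 15·R1.
R4 ← R4 + 15·R1.
R2 ← R2 / (-42/23).
R1 ← R1 + 1/23·R2.
R3 ← R3 + 445/23·R2.
R4 ← R4 + 84/23·R2.
R3 ← R3 / (283/3).
R1 ← R1 + 2/3·R3.
R2 ← R2 − 14/3·R3.
Row 4 reduces to 0 = -1/3, a contradiction. The system is inconsistent.

no solution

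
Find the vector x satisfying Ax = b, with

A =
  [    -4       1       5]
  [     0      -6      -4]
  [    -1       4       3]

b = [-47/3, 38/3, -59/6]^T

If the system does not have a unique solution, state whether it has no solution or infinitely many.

Row-reduce the augmented matrix:
R1 ← R1 / (-4).
R3 ← R3 + 1·R1.
R2 ← R2 / (-6).
R1 ← R1 + 1/4·R2.
R3 ← R3 − 15/4·R2.
R3 ← R3 / (-3/4).
R1 ← R1 + 13/12·R3.
R2 ← R2 − 2/3·R3.
Reading off the reduced rows gives x_1 = 1/2, x_2 = -1/3, x_3 = -8/3.

x_1 = 1/2, x_2 = -1/3, x_3 = -8/3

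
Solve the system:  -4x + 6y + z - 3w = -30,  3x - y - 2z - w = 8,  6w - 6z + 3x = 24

infinitely many solutions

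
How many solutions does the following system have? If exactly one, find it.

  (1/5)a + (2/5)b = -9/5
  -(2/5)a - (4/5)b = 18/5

infinitely many solutions

Row-reduce:
R1 ← R1 / (1/5).
R2 ← R2 + 2/5·R1.
Rank is 1 with 2 unknowns, leaving b free.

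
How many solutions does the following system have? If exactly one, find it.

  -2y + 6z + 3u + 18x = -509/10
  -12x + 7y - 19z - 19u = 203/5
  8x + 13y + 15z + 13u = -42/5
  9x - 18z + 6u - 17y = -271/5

x = -14/5, y = 1, z = 1/2, u = -1/2

Row-reduce the augmented matrix:
R1 ← R1 / (18).
R2 ← R2 + 12·R1.
R3 ← R3 − 8·R1.
R4 ← R4 − 9·R1.
R2 ← R2 / (17/3).
R1 ← R1 + 1/9·R2.
R3 ← R3 − 125/9·R2.
R4 ← R4 + 16·R2.
R3 ← R3 / (2504/51).
R1 ← R1 − 2/51·R3.
R2 ← R2 + 45/17·R3.
R4 ← R4 + 1077/17·R3.
R4 ← R4 / (15849/626).
R1 ← R1 + 131/626·R4.
R2 ← R2 + 39/313·R4.
R3 ← R3 − 340/313·R4.
Reading off the reduced rows gives x = -14/5, y = 1, z = 1/2, u = -1/2.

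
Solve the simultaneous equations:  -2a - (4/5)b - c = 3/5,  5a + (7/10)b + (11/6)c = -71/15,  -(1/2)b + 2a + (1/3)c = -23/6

infinitely many solutions

Row-reduce:
R1 ← R1 / (-2).
R2 ← R2 − 5·R1.
R3 ← R3 − 2·R1.
R2 ← R2 / (-13/10).
R1 ← R1 − 2/5·R2.
R3 ← R3 + 13/10·R2.
Rank is 2 with 3 unknowns, leaving c free.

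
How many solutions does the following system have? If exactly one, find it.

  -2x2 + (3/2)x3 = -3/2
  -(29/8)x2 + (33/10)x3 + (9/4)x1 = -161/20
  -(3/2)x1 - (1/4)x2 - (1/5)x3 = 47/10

no solution

Row-reduce:
Swap R1 and R2.
R1 ← R1 / (9/4).
R3 ← R3 + 3/2·R1.
R2 ← R2 / (-2).
R1 ← R1 + 29/18·R2.
R3 ← R3 + 8/3·R2.
Row 3 reduces to 0 = 4/3, a contradiction. The system is inconsistent.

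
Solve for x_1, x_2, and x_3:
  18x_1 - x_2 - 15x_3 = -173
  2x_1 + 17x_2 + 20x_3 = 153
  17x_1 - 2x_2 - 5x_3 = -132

x_1 = -6, x_2 = 5, x_3 = 4

Row-reduce the augmented matrix:
R1 ← R1 / (18).
R2 ← R2 − 2·R1.
R3 ← R3 − 17·R1.
R2 ← R2 / (154/9).
R1 ← R1 + 1/18·R2.
R3 ← R3 + 19/18·R2.
R3 ← R3 / (3235/308).
R1 ← R1 + 235/308·R3.
R2 ← R2 − 195/154·R3.
Reading off the reduced rows gives x_1 = -6, x_2 = 5, x_3 = 4.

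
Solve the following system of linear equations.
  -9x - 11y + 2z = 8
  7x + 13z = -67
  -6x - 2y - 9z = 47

x = -4, y = 2, z = -3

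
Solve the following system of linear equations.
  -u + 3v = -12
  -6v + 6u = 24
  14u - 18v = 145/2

Row-reduce:
R1 ← R1 / (-1).
R2 ← R2 − 6·R1.
R3 ← R3 − 14·R1.
R2 ← R2 / (12).
R1 ← R1 + 3·R2.
R3 ← R3 − 24·R2.
Row 3 reduces to 0 = 1/2, a contradiction. The system is inconsistent.

no solution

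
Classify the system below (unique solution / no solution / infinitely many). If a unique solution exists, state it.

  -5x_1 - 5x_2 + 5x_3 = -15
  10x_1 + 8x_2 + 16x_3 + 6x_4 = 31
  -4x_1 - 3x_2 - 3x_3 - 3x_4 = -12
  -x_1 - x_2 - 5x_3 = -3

no solution

Row-reduce:
R1 ← R1 / (-5).
R2 ← R2 − 10·R1.
R3 ← R3 + 4·R1.
R4 ← R4 + 1·R1.
R2 ← R2 / (-2).
R1 ← R1 − 1·R2.
R3 ← R3 − 1·R2.
R3 ← R3 / (6).
R1 ← R1 − 12·R3.
R2 ← R2 + 13·R3.
R4 ← R4 + 6·R3.
Row 4 reduces to 0 = 1/2, a contradiction. The system is inconsistent.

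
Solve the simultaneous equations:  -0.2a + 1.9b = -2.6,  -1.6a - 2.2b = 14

Row-reduce the augmented matrix:
R1 ← R1 / (-1/5).
R2 ← R2 + 8/5·R1.
R2 ← R2 / (-87/5).
R1 ← R1 + 19/2·R2.
Reading off the reduced rows gives a = -6, b = -2.

a = -6, b = -2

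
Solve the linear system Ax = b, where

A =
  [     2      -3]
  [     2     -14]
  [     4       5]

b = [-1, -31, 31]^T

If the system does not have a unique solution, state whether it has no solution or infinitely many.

Row-reduce:
R1 ← R1 / (2).
R2 ← R2 − 2·R1.
R3 ← R3 − 4·R1.
R2 ← R2 / (-11).
R1 ← R1 + 3/2·R2.
R3 ← R3 − 11·R2.
Row 3 reduces to 0 = 3, a contradiction. The system is inconsistent.

no solution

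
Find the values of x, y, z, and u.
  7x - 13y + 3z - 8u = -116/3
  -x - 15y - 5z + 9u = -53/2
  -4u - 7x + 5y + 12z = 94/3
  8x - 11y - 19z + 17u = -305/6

Row-reduce the augmented matrix:
R1 ← R1 / (7).
R2 ← R2 + 1·R1.
R3 ← R3 + 7·R1.
R4 ← R4 − 8·R1.
R2 ← R2 / (-118/7).
R1 ← R1 + 13/7·R2.
R3 ← R3 + 8·R2.
R4 ← R4 − 27/7·R2.
R3 ← R3 / (1013/59).
R1 ← R1 − 55/59·R3.
R2 ← R2 − 16/59·R3.
R4 ← R4 + 1385/59·R3.
R4 ← R4 / (13039/2026).
R1 ← R1 + 2339/2026·R4.
R2 ← R2 + 441/2026·R4.
R3 ← R3 + 928/1013·R4.
Reading off the reduced rows gives x = -3, y = 5/3, z = 0, u = -1/2.

x = -3, y = 5/3, z = 0, u = -1/2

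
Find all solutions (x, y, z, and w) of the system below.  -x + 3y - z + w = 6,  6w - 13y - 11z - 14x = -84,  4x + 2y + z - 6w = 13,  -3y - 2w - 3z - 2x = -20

Row-reduce:
R1 ← R1 / (-1).
R2 ← R2 + 14·R1.
R3 ← R3 − 4·R1.
R4 ← R4 + 2·R1.
R2 ← R2 / (-55).
R1 ← R1 + 3·R2.
R3 ← R3 − 14·R2.
R4 ← R4 + 9·R2.
R3 ← R3 / (-123/55).
R1 ← R1 − 46/55·R3.
R2 ← R2 + 3/55·R3.
R4 ← R4 + 82/55·R3.
Row 4 reduces to 0 = -2/3, a contradiction. The system is inconsistent.

no solution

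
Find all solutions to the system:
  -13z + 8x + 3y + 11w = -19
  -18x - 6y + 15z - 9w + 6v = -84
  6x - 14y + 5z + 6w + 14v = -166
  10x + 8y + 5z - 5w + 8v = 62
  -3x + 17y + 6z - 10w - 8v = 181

Row-reduce the augmented matrix:
R1 ← R1 / (8).
R2 ← R2 + 18·R1.
R3 ← R3 − 6·R1.
R4 ← R4 − 10·R1.
R5 ← R5 + 3·R1.
R2 ← R2 / (3/4).
R1 ← R1 − 3/8·R2.
R3 ← R3 + 65/4·R2.
R4 ← R4 − 17/4·R2.
R5 ← R5 − 145/8·R2.
R3 ← R3 / (-294).
R1 ← R1 − 11/2·R3.
R2 ← R2 + 19·R3.
R4 ← R4 − 102·R3.
R5 ← R5 − 691/2·R3.
R4 ← R4 / (471/49).
R1 ← R1 + 31/196·R4.
R2 ← R2 + 89/98·R4.
R3 ← R3 + 113/98·R4.
R5 ← R5 − 2329/196·R4.
R5 ← R5 / (-12617/942).
R1 ← R1 − 83/942·R5.
R2 ← R2 − 451/471·R5.
R3 ← R3 − 1123/471·R5.
R4 ← R4 − 1174/471·R5.
Reading off the reduced rows gives x = 4, y = 5, z = 0, w = -6, v = -6.

x = 4, y = 5, z = 0, w = -6, v = -6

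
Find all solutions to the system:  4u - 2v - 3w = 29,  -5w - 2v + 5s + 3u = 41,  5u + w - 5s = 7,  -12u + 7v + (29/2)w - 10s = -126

no solution

Row-reduce:
R1 ← R1 / (4).
R2 ← R2 − 3·R1.
R3 ← R3 − 5·R1.
R4 ← R4 + 12·R1.
R2 ← R2 / (-1/2).
R1 ← R1 + 1/2·R2.
R3 ← R3 − 5/2·R2.
R4 ← R4 − 1·R2.
R3 ← R3 / (-9).
R1 ← R1 − 2·R3.
R2 ← R2 − 11/2·R3.
Row 4 reduces to 0 = -1/2, a contradiction. The system is inconsistent.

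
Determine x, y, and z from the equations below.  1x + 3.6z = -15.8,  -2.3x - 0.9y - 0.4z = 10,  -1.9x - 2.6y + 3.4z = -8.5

x = -5, y = 3, z = -3

Row-reduce the augmented matrix:
R2 ← R2 + 23/10·R1.
R3 ← R3 + 19/10·R1.
R2 ← R2 / (-9/10).
R3 ← R3 + 13/5·R2.
R3 ← R3 / (-2818/225).
R1 ← R1 − 18/5·R3.
R2 ← R2 + 394/45·R3.
Reading off the reduced rows gives x = -5, y = 3, z = -3.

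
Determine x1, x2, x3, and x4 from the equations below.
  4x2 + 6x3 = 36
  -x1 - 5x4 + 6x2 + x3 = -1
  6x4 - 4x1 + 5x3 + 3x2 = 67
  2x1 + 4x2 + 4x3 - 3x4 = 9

Row-reduce the augmented matrix:
Swap R1 and R2.
R1 ← R1 / (-1).
R3 ← R3 + 4·R1.
R4 ← R4 − 2·R1.
R2 ← R2 / (4).
R1 ← R1 + 6·R2.
R3 ← R3 + 21·R2.
R4 ← R4 − 16·R2.
R3 ← R3 / (65/2).
R1 ← R1 − 8·R3.
R2 ← R2 − 3/2·R3.
R4 ← R4 + 18·R3.
R4 ← R4 / (7/5).
R1 ← R1 + 7/5·R4.
R2 ← R2 + 6/5·R4.
R3 ← R3 − 4/5·R4.
Reading off the reduced rows gives x1 = -2, x2 = 3, x3 = 4, x4 = 5.

x1 = -2, x2 = 3, x3 = 4, x4 = 5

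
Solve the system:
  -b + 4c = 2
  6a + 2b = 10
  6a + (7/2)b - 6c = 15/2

no solution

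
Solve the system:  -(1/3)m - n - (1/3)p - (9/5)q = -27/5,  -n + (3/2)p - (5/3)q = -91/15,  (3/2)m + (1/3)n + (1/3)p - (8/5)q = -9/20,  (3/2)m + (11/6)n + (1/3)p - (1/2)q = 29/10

m = 5/2, n = 2/5, p = -1, q = 5/2

Row-reduce the augmented matrix:
R1 ← R1 / (-1/3).
R3 ← R3 − 3/2·R1.
R4 ← R4 − 3/2·R1.
R2 ← R2 / (-1).
R1 ← R1 − 3·R2.
R3 ← R3 + 25/6·R2.
R4 ← R4 + 8/3·R2.
R3 ← R3 / (-89/12).
R1 ← R1 − 11/2·R3.
R2 ← R2 + 3/2·R3.
R4 ← R4 + 31/6·R3.
R4 ← R4 / (-199/89).
R1 ← R1 + 2194/1335·R4.
R2 ← R2 − 2969/1335·R4.
R3 ← R3 − 496/1335·R4.
Reading off the reduced rows gives m = 5/2, n = 2/5, p = -1, q = 5/2.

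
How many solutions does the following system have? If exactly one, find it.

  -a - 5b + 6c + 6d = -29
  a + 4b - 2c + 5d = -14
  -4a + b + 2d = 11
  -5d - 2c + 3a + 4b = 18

Row-reduce the augmented matrix:
R1 ← R1 / (-1).
R2 ← R2 − 1·R1.
R3 ← R3 + 4·R1.
R4 ← R4 − 3·R1.
R2 ← R2 / (-1).
R1 ← R1 − 5·R2.
R3 ← R3 − 21·R2.
R4 ← R4 + 11·R2.
R3 ← R3 / (60).
R1 ← R1 − 14·R3.
R2 ← R2 + 4·R3.
R4 ← R4 + 28·R3.
R4 ← R4 / (-157/15).
R1 ← R1 − 7/30·R4.
R2 ← R2 − 44/15·R4.
R3 ← R3 − 209/60·R4.
Reading off the reduced rows gives a = -4, b = 3, c = 1, d = -4.

a = -4, b = 3, c = 1, d = -4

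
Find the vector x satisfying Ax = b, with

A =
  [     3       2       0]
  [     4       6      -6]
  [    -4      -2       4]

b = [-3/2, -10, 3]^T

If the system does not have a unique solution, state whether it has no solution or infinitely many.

Row-reduce the augmented matrix:
R1 ← R1 / (3).
R2 ← R2 − 4·R1.
R3 ← R3 + 4·R1.
R2 ← R2 / (10/3).
R1 ← R1 − 2/3·R2.
R3 ← R3 − 2/3·R2.
R3 ← R3 / (26/5).
R1 ← R1 − 6/5·R3.
R2 ← R2 + 9/5·R3.
Reading off the reduced rows gives x_1 = 1/2, x_2 = -3/2, x_3 = 1/2.

x_1 = 1/2, x_2 = -3/2, x_3 = 1/2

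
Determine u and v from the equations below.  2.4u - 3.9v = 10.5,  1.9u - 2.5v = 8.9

u = 6, v = 1

Row-reduce the augmented matrix:
R1 ← R1 / (12/5).
R2 ← R2 − 19/10·R1.
R2 ← R2 / (47/80).
R1 ← R1 + 13/8·R2.
Reading off the reduced rows gives u = 6, v = 1.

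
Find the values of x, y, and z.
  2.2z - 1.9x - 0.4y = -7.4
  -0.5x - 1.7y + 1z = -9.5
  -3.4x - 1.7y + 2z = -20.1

Row-reduce the augmented matrix:
R1 ← R1 / (-19/10).
R2 ← R2 + 1/2·R1.
R3 ← R3 + 17/5·R1.
R2 ← R2 / (-303/190).
R1 ← R1 − 4/19·R2.
R3 ← R3 + 187/190·R2.
R3 ← R3 / (-3328/1515).
R1 ← R1 + 334/303·R3.
R2 ← R2 + 80/303·R3.
Reading off the reduced rows gives x = 4, y = 5, z = 1.

x = 4, y = 5, z = 1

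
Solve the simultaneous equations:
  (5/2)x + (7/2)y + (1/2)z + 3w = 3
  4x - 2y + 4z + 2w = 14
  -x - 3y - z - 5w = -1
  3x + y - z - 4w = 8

no solution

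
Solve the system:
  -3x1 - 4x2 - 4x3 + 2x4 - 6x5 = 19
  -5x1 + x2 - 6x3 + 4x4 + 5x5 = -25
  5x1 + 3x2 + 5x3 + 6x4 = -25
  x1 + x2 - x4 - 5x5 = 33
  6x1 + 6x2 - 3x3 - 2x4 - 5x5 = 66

Row-reduce the augmented matrix:
R1 ← R1 / (-3).
R2 ← R2 + 5·R1.
R3 ← R3 − 5·R1.
R4 ← R4 − 1·R1.
R5 ← R5 − 6·R1.
R2 ← R2 / (23/3).
R1 ← R1 − 4/3·R2.
R3 ← R3 + 11/3·R2.
R4 ← R4 + 1/3·R2.
R5 ← R5 + 2·R2.
R3 ← R3 / (-31/23).
R1 ← R1 − 28/23·R3.
R2 ← R2 − 2/23·R3.
R4 ← R4 + 30/23·R3.
R5 ← R5 + 249/23·R3.
R4 ← R4 / (-299/31).
R1 ← R1 − 246/31·R4.
R2 ← R2 − 22/31·R4.
R3 ← R3 + 222/31·R4.
R5 ← R5 + 2336/31·R4.
R5 ← R5 / (11314/299).
R1 ← R1 + 1834/299·R5.
R2 ← R2 − 451/299·R5.
R3 ← R3 − 1429/299·R5.
R4 ← R4 − 112/299·R5.
Reading off the reduced rows gives x1 = 1, x2 = 3, x3 = -3, x4 = -4, x5 = -5.

x1 = 1, x2 = 3, x3 = -3, x4 = -4, x5 = -5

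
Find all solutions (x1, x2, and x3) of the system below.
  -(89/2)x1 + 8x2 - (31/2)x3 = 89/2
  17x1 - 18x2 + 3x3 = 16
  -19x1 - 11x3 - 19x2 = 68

no solution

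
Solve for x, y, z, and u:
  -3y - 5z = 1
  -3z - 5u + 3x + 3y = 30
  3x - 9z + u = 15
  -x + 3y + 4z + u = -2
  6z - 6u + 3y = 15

x = 0, y = 3, z = -2, u = -3

Row-reduce the augmented matrix:
Swap R1 and R2.
R1 ← R1 / (3).
R3 ← R3 − 3·R1.
R4 ← R4 + 1·R1.
R2 ← R2 / (-3).
R1 ← R1 − 1·R2.
R3 ← R3 + 3·R2.
R4 ← R4 − 4·R2.
R5 ← R5 − 3·R2.
R3 ← R3 / (-1).
R1 ← R1 + 8/3·R3.
R2 ← R2 − 5/3·R3.
R4 ← R4 + 11/3·R3.
R5 ← R5 − 1·R3.
R4 ← R4 / (-68/3).
R1 ← R1 + 53/3·R4.
R2 ← R2 − 10·R4.
R3 ← R3 + 6·R4.
R5 reduces to 0 = 0, so the extra equation is consistent.
Reading off the reduced rows gives x = 0, y = 3, z = -2, u = -3.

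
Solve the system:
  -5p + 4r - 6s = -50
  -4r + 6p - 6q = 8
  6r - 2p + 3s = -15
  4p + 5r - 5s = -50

p = 0, q = 2, r = -5, s = 5

Row-reduce the augmented matrix:
R1 ← R1 / (-5).
R2 ← R2 − 6·R1.
R3 ← R3 + 2·R1.
R4 ← R4 − 4·R1.
R2 ← R2 / (-6).
R3 ← R3 / (22/5).
R1 ← R1 + 4/5·R3.
R2 ← R2 + 2/15·R3.
R4 ← R4 − 41/5·R3.
R4 ← R4 / (-437/22).
R1 ← R1 − 24/11·R4.
R2 ← R2 − 15/11·R4.
R3 ← R3 − 27/22·R4.
Reading off the reduced rows gives p = 0, q = 2, r = -5, s = 5.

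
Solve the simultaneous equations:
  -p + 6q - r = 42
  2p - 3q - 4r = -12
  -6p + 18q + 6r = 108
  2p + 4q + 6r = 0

Row-reduce the augmented matrix:
R1 ← R1 / (-1).
R2 ← R2 − 2·R1.
R3 ← R3 + 6·R1.
R4 ← R4 − 2·R1.
R2 ← R2 / (9).
R1 ← R1 + 6·R2.
R3 ← R3 + 18·R2.
R4 ← R4 − 16·R2.
Swap R3 and R4.
R3 ← R3 / (44/3).
R1 ← R1 + 3·R3.
R2 ← R2 + 2/3·R3.
R4 reduces to 0 = 0, so the extra equation is consistent.
Reading off the reduced rows gives p = -3, q = 6, r = -3.

p = -3, q = 6, r = -3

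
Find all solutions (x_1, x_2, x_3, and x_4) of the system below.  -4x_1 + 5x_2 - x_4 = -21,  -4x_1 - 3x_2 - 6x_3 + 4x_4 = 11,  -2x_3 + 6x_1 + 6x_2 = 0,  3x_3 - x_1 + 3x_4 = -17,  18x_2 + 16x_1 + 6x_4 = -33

Row-reduce:
R1 ← R1 / (-4).
R2 ← R2 + 4·R1.
R3 ← R3 − 6·R1.
R4 ← R4 + 1·R1.
R5 ← R5 − 16·R1.
R2 ← R2 / (-8).
R1 ← R1 + 5/4·R2.
R3 ← R3 − 27/2·R2.
R4 ← R4 + 5/4·R2.
R5 ← R5 − 38·R2.
R3 ← R3 / (-97/8).
R1 ← R1 − 15/16·R3.
R2 ← R2 − 3/4·R3.
R4 ← R4 − 63/16·R3.
R5 ← R5 + 57/2·R3.
R4 ← R4 / (458/97).
R1 ← R1 − 1/194·R4.
R2 ← R2 + 19/97·R4.
R3 ← R3 + 111/194·R4.
R5 ← R5 − 916/97·R4.
Row 5 reduces to 0 = 1, a contradiction. The system is inconsistent.

no solution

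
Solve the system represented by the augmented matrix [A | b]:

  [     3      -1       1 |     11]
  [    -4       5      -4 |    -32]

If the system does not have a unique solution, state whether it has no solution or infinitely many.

infinitely many solutions

Row-reduce:
R1 ← R1 / (3).
R2 ← R2 + 4·R1.
R2 ← R2 / (11/3).
R1 ← R1 + 1/3·R2.
Rank is 2 with 3 unknowns, leaving x_3 free.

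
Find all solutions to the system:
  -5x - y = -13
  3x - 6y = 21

Row-reduce the augmented matrix:
R1 ← R1 / (-5).
R2 ← R2 − 3·R1.
R2 ← R2 / (-33/5).
R1 ← R1 − 1/5·R2.
Reading off the reduced rows gives x = 3, y = -2.

x = 3, y = -2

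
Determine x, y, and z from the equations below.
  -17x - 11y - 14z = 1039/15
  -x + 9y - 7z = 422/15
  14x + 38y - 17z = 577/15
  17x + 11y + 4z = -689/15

x = -14/5, y = 1, z = -7/3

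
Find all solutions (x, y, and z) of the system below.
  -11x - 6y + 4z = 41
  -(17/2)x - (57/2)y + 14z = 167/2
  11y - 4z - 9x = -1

Row-reduce:
R1 ← R1 / (-11).
R2 ← R2 + 17/2·R1.
R3 ← R3 + 9·R1.
R2 ← R2 / (-525/22).
R1 ← R1 − 6/11·R2.
R3 ← R3 − 175/11·R2.
Rank is 2 with 3 unknowns, leaving z free.

infinitely many solutions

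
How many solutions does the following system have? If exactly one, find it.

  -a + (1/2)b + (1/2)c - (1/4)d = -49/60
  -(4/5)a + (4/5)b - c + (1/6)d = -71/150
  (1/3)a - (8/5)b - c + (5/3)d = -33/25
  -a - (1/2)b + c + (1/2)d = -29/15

a = 1, b = 1/5, c = -1/3, d = -1

Row-reduce the augmented matrix:
R1 ← R1 / (-1).
R2 ← R2 + 4/5·R1.
R3 ← R3 − 1/3·R1.
R4 ← R4 + 1·R1.
R2 ← R2 / (2/5).
R1 ← R1 + 1/2·R2.
R3 ← R3 + 43/30·R2.
R4 ← R4 + 1·R2.
R3 ← R3 / (-117/20).
R1 ← R1 + 9/4·R3.
R2 ← R2 + 7/2·R3.
R4 ← R4 + 3·R3.
R4 ← R4 / (127/702).
R1 ← R1 + 95/234·R4.
R2 ← R2 + 860/1053·R4.
R3 ← R3 + 1043/2106·R4.
Reading off the reduced rows gives a = 1, b = 1/5, c = -1/3, d = -1.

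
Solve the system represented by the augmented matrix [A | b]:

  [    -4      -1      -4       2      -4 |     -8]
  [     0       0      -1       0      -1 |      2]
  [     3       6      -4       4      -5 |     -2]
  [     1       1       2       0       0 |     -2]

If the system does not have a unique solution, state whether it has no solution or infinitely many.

Row-reduce:
R1 ← R1 / (-4).
R3 ← R3 − 3·R1.
R4 ← R4 − 1·R1.
Swap R2 and R3.
R2 ← R2 / (21/4).
R1 ← R1 − 1/4·R2.
R4 ← R4 − 3/4·R2.
R3 ← R3 / (-1).
R1 ← R1 − 4/3·R3.
R2 ← R2 + 4/3·R3.
R4 ← R4 − 2·R3.
R4 ← R4 / (-2/7).
R1 ← R1 + 16/21·R4.
R2 ← R2 − 22/21·R4.
Rank is 4 with 5 unknowns, leaving x_5 free.

infinitely many solutions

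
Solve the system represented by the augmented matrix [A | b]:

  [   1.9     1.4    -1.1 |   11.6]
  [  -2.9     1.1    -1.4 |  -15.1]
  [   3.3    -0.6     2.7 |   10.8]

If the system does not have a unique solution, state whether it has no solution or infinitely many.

x_1 = 6, x_2 = -3, x_3 = -4

Row-reduce the augmented matrix:
R1 ← R1 / (19/10).
R2 ← R2 + 29/10·R1.
R3 ← R3 − 33/10·R1.
R2 ← R2 / (123/38).
R1 ← R1 − 14/19·R2.
R3 ← R3 + 288/95·R2.
R3 ← R3 / (354/205).
R1 ← R1 − 5/41·R3.
R2 ← R2 + 39/41·R3.
Reading off the reduced rows gives x_1 = 6, x_2 = -3, x_3 = -4.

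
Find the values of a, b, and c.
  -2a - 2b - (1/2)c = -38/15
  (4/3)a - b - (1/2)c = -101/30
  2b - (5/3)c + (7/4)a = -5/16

a = -3/4, b = 5/3, c = 7/5

Row-reduce the augmented matrix:
R1 ← R1 / (-2).
R2 ← R2 − 4/3·R1.
R3 ← R3 − 7/4·R1.
R2 ← R2 / (-7/3).
R1 ← R1 − 1·R2.
R3 ← R3 − 1/4·R2.
R3 ← R3 / (-737/336).
R1 ← R1 + 3/28·R3.
R2 ← R2 − 5/14·R3.
Reading off the reduced rows gives a = -3/4, b = 5/3, c = 7/5.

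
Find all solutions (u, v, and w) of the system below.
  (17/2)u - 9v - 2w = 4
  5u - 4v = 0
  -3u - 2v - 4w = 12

no solution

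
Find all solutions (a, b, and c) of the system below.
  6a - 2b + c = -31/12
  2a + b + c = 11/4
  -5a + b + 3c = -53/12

Row-reduce the augmented matrix:
R1 ← R1 / (6).
R2 ← R2 − 2·R1.
R3 ← R3 + 5·R1.
R2 ← R2 / (5/3).
R1 ← R1 + 1/3·R2.
R3 ← R3 + 2/3·R2.
R3 ← R3 / (41/10).
R1 ← R1 − 3/10·R3.
R2 ← R2 − 2/5·R3.
Reading off the reduced rows gives a = 2/3, b = 8/3, c = -5/4.

a = 2/3, b = 8/3, c = -5/4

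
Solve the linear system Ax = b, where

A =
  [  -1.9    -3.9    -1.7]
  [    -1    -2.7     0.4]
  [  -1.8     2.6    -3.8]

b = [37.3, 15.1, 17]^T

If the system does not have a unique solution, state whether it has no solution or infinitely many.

x_1 = -4, x_2 = -5, x_3 = -6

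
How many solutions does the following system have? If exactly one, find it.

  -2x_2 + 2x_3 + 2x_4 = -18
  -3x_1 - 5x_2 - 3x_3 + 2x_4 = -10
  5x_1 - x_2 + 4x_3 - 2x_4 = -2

Row-reduce:
Swap R1 and R2.
R1 ← R1 / (-3).
R3 ← R3 − 5·R1.
R2 ← R2 / (-2).
R1 ← R1 − 5/3·R2.
R3 ← R3 + 28/3·R2.
R3 ← R3 / (-31/3).
R1 ← R1 − 8/3·R3.
R2 ← R2 + 1·R3.
Rank is 3 with 4 unknowns, leaving x_4 free.

infinitely many solutions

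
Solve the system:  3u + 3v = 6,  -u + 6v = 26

u = -2, v = 4

From equation 2: u = -26 + 6·v.
Substitute into equation 1 and solve: v = 4.
Then u = -2.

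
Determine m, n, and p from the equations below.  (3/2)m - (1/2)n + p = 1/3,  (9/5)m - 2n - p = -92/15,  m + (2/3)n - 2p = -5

m = -1, n = 1, p = 7/3

Row-reduce the augmented matrix:
R1 ← R1 / (3/2).
R2 ← R2 − 9/5·R1.
R3 ← R3 − 1·R1.
R2 ← R2 / (-7/5).
R1 ← R1 + 1/3·R2.
R3 ← R3 − 1·R2.
R3 ← R3 / (-89/21).
R1 ← R1 − 25/21·R3.
R2 ← R2 − 11/7·R3.
Reading off the reduced rows gives m = -1, n = 1, p = 7/3.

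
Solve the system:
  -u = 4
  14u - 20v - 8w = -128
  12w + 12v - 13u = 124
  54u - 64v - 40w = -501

no solution

Row-reduce:
R1 ← R1 / (-1).
R2 ← R2 − 14·R1.
R3 ← R3 + 13·R1.
R4 ← R4 − 54·R1.
R2 ← R2 / (-20).
R3 ← R3 − 12·R2.
R4 ← R4 + 64·R2.
R3 ← R3 / (36/5).
R2 ← R2 − 2/5·R3.
R4 ← R4 + 72/5·R3.
Row 4 reduces to 0 = 3, a contradiction. The system is inconsistent.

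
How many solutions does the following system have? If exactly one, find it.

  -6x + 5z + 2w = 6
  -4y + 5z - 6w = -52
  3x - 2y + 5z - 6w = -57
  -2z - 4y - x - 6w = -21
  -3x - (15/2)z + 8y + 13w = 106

no solution

Row-reduce:
R1 ← R1 / (-6).
R3 ← R3 − 3·R1.
R4 ← R4 + 1·R1.
R5 ← R5 + 3·R1.
R2 ← R2 / (-4).
R3 ← R3 + 2·R2.
R4 ← R4 + 4·R2.
R5 ← R5 − 8·R2.
R3 ← R3 / (5).
R1 ← R1 + 5/6·R3.
R2 ← R2 + 5/4·R3.
R4 ← R4 + 47/6·R3.
R4 ← R4 / (-52/15).
R1 ← R1 + 2/3·R4.
R2 ← R2 − 1·R4.
R3 ← R3 + 2/5·R4.
Row 5 reduces to 0 = -1, a contradiction. The system is inconsistent.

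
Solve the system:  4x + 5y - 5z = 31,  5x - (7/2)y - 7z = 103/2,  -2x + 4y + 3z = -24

Row-reduce:
R1 ← R1 / (4).
R2 ← R2 − 5·R1.
R3 ← R3 + 2·R1.
R2 ← R2 / (-39/4).
R1 ← R1 − 5/4·R2.
R3 ← R3 − 13/2·R2.
Rank is 2 with 3 unknowns, leaving z free.

infinitely many solutions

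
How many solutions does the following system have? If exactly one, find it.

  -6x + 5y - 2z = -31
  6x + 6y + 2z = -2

Row-reduce:
R1 ← R1 / (-6).
R2 ← R2 − 6·R1.
R2 ← R2 / (11).
R1 ← R1 + 5/6·R2.
Rank is 2 with 3 unknowns, leaving z free.

infinitely many solutions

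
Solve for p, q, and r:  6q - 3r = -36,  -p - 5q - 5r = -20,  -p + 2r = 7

p = 5, q = -3, r = 6

Row-reduce the augmented matrix:
Swap R1 and R2.
R1 ← R1 / (-1).
R3 ← R3 + 1·R1.
R2 ← R2 / (6).
R1 ← R1 − 5·R2.
R3 ← R3 − 5·R2.
R3 ← R3 / (19/2).
R1 ← R1 − 15/2·R3.
R2 ← R2 + 1/2·R3.
Reading off the reduced rows gives p = 5, q = -3, r = 6.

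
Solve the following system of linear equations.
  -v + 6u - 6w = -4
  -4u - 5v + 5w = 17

infinitely many solutions

Row-reduce:
R1 ← R1 / (6).
R2 ← R2 + 4·R1.
R2 ← R2 / (-17/3).
R1 ← R1 + 1/6·R2.
Rank is 2 with 3 unknowns, leaving w free.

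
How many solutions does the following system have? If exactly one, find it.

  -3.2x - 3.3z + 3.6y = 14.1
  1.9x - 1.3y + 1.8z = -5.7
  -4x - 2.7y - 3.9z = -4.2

Row-reduce the augmented matrix:
R1 ← R1 / (-16/5).
R2 ← R2 − 19/10·R1.
R3 ← R3 + 4·R1.
R2 ← R2 / (67/80).
R1 ← R1 + 9/8·R2.
R3 ← R3 + 36/5·R2.
R3 ← R3 / (-3069/2680).
R1 ← R1 − 219/268·R3.
R2 ← R2 + 51/268·R3.
Reading off the reduced rows gives x = 0, y = 3, z = -1.

x = 0, y = 3, z = -1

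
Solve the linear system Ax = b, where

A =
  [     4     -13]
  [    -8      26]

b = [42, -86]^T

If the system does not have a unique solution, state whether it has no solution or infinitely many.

no solution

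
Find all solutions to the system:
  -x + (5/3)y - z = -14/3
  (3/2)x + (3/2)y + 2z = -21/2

Row-reduce:
R1 ← R1 / (-1).
R2 ← R2 − 3/2·R1.
R2 ← R2 / (4).
R1 ← R1 + 5/3·R2.
Rank is 2 with 3 unknowns, leaving z free.

infinitely many solutions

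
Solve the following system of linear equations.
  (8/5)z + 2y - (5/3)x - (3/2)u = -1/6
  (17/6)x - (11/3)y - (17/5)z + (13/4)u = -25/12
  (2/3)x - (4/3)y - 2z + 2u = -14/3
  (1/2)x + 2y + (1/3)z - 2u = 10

Row-reduce:
R1 ← R1 / (-5/3).
R2 ← R2 − 17/6·R1.
R3 ← R3 − 2/3·R1.
R4 ← R4 − 1/2·R1.
R2 ← R2 / (-4/15).
R1 ← R1 + 6/5·R2.
R3 ← R3 + 8/15·R2.
R4 ← R4 − 13/5·R2.
Swap R3 and R4.
R3 ← R3 / (-349/60).
R1 ← R1 − 21/10·R3.
R2 ← R2 − 51/20·R3.
Rank is 3 with 4 unknowns, leaving u free.

infinitely many solutions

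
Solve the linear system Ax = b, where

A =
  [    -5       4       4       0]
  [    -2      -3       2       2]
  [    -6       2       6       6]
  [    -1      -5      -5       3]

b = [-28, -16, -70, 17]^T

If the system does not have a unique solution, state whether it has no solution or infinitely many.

Row-reduce the augmented matrix:
R1 ← R1 / (-5).
R2 ← R2 + 2·R1.
R3 ← R3 + 6·R1.
R4 ← R4 + 1·R1.
R2 ← R2 / (-23/5).
R1 ← R1 + 4/5·R2.
R3 ← R3 + 14/5·R2.
R4 ← R4 + 29/5·R2.
R3 ← R3 / (22/23).
R1 ← R1 + 20/23·R3.
R2 ← R2 + 2/23·R3.
R4 ← R4 + 145/23·R3.
R4 ← R4 / (32).
R1 ← R1 − 4·R4.
R3 ← R3 − 5·R4.
Reading off the reduced rows gives x_1 = 0, x_2 = -2, x_3 = -5, x_4 = -6.

x_1 = 0, x_2 = -2, x_3 = -5, x_4 = -6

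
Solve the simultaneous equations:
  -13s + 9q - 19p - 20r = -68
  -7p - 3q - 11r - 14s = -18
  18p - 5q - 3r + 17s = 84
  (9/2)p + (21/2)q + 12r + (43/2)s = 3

Row-reduce:
R1 ← R1 / (-19).
R2 ← R2 + 7·R1.
R3 ← R3 − 18·R1.
R4 ← R4 − 9/2·R1.
R2 ← R2 / (-120/19).
R1 ← R1 + 9/19·R2.
R3 ← R3 − 67/19·R2.
R4 ← R4 − 240/19·R2.
R3 ← R3 / (-959/40).
R1 ← R1 − 53/40·R3.
R2 ← R2 − 23/40·R3.
Row 4 reduces to 0 = 1, a contradiction. The system is inconsistent.

no solution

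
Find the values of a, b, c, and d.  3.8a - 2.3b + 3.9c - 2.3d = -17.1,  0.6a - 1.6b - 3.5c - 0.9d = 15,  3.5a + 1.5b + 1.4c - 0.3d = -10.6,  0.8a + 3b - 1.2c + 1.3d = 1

a = -1, b = -1, c = -4, d = 0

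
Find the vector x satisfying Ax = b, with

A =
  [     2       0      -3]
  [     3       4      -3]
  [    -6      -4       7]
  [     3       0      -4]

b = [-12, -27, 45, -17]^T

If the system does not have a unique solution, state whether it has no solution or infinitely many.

no solution

Row-reduce:
R1 ← R1 / (2).
R2 ← R2 − 3·R1.
R3 ← R3 + 6·R1.
R4 ← R4 − 3·R1.
R2 ← R2 / (4).
R3 ← R3 + 4·R2.
R3 ← R3 / (-1/2).
R1 ← R1 + 3/2·R3.
R2 ← R2 − 3/8·R3.
R4 ← R4 − 1/2·R3.
Row 4 reduces to 0 = 1, a contradiction. The system is inconsistent.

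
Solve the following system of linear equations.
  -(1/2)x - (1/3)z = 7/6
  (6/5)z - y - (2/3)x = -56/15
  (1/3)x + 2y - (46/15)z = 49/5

Row-reduce:
R1 ← R1 / (-1/2).
R2 ← R2 + 2/3·R1.
R3 ← R3 − 1/3·R1.
R2 ← R2 / (-1).
R3 ← R3 − 2·R2.
Rank is 2 with 3 unknowns, leaving z free.

infinitely many solutions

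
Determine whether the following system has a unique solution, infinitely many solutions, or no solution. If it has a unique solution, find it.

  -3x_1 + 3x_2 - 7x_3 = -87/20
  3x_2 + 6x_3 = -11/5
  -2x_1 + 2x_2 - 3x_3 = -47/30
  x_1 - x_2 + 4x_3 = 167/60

x_1 = -11/4, x_2 = -7/3, x_3 = 4/5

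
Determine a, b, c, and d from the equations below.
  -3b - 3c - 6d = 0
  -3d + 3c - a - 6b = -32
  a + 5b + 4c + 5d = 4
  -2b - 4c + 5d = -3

a = -4, b = 5, c = -3, d = -1

Row-reduce the augmented matrix:
Swap R1 and R2.
R1 ← R1 / (-1).
R3 ← R3 − 1·R1.
R2 ← R2 / (-3).
R1 ← R1 − 6·R2.
R3 ← R3 + 1·R2.
R4 ← R4 + 2·R2.
R3 ← R3 / (8).
R1 ← R1 + 9·R3.
R2 ← R2 − 1·R3.
R4 ← R4 + 2·R3.
R4 ← R4 / (10).
R1 ← R1 + 9/2·R4.
R2 ← R2 − 3/2·R4.
R3 ← R3 − 1/2·R4.
Reading off the reduced rows gives a = -4, b = 5, c = -3, d = -1.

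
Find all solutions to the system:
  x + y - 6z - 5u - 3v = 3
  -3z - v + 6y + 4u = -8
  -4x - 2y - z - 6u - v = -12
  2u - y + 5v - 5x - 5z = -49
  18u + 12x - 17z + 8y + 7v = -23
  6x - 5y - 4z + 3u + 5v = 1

Row-reduce:
R3 ← R3 + 4·R1.
R4 ← R4 + 5·R1.
R5 ← R5 − 12·R1.
R6 ← R6 − 6·R1.
R2 ← R2 / (6).
R1 ← R1 − 1·R2.
R3 ← R3 − 2·R2.
R4 ← R4 − 4·R2.
R5 ← R5 + 4·R2.
R6 ← R6 + 11·R2.
R3 ← R3 / (-24).
R1 ← R1 + 11/2·R3.
R2 ← R2 + 1/2·R3.
R4 ← R4 + 33·R3.
R5 ← R5 − 53·R3.
R6 ← R6 − 53/2·R3.
R4 ← R4 / (143/12).
R1 ← R1 − 43/72·R4.
R2 ← R2 − 89/72·R4.
R3 ← R3 − 41/36·R4.
R5 ← R5 − 731/36·R4.
R6 ← R6 − 731/72·R4.
R5 ← R5 / (84/143).
R1 ← R1 + 48/143·R5.
R2 ← R2 + 106/143·R5.
R3 ← R3 + 35/143·R5.
R4 ← R4 − 97/143·R5.
R6 ← R6 − 42/143·R5.
Row 6 reduces to 0 = 1/2, a contradiction. The system is inconsistent.

no solution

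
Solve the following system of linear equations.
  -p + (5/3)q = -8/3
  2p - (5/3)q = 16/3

p = 8/3, q = 0

Row-reduce the augmented matrix:
R1 ← R1 / (-1).
R2 ← R2 − 2·R1.
R2 ← R2 / (5/3).
R1 ← R1 + 5/3·R2.
Reading off the reduced rows gives p = 8/3, q = 0.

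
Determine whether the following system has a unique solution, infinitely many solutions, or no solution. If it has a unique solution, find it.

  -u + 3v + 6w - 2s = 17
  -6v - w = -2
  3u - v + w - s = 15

infinitely many solutions

Row-reduce:
R1 ← R1 / (-1).
R3 ← R3 − 3·R1.
R2 ← R2 / (-6).
R1 ← R1 + 3·R2.
R3 ← R3 − 8·R2.
R3 ← R3 / (53/3).
R1 ← R1 + 11/2·R3.
R2 ← R2 − 1/6·R3.
Rank is 3 with 4 unknowns, leaving s free.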